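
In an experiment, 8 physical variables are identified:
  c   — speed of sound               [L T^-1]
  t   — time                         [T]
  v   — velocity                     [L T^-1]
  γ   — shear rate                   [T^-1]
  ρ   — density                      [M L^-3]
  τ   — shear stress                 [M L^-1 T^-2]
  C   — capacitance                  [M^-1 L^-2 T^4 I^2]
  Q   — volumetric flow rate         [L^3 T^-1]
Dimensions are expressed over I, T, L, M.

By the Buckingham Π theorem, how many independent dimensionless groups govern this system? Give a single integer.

4

Exponent matrix [I,T,L,M] × [c,t,v,γ,ρ,τ,C,Q]:
  I: [ 0  0  0  0  0  0  2  0]
  T: [-1  1 -1 -1  0 -2  4 -1]
  L: [ 1  0  1  0 -3 -1 -2  3]
  M: [ 0  0  0  0  1  1 -1  0]
RREF → pivots at {c,t,ρ,C} ⇒ r = 4
8 vars − rank 4 = 4 Π groups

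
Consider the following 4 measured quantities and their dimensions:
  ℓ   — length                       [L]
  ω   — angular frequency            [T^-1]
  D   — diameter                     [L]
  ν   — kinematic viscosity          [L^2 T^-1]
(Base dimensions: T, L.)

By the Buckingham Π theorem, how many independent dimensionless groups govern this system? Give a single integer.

Dimensional matrix (T×L by ℓ×ω×D×ν):
  T: [ 0 -1  0 -1]
  L: [ 1  0  1  2]
RREF → pivots at {ℓ,ω} ⇒ r = 2
n=4, r=2 ⇒ 2 dimensionless groups

2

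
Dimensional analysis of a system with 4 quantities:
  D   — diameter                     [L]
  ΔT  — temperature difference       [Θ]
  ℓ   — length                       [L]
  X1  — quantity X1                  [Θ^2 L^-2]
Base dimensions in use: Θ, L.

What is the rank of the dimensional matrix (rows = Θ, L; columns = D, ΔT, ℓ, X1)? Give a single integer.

Dimensional matrix (Θ×L by D×ΔT×ℓ×X1):
  Θ: [ 0  1  0  2]
  L: [ 1  0  1 -2]
Row reduction gives pivot columns D,ΔT; rank = 2

2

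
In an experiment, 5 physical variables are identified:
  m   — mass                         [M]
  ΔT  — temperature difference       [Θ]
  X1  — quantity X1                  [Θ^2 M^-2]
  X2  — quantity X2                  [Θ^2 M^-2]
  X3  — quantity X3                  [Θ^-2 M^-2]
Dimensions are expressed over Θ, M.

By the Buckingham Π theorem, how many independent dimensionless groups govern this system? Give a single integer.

Write exponents as rows Θ,M / cols m,ΔT,X1,X2,X3:
  Θ: [ 0  1  2  2 -2]
  M: [ 1  0 -2 -2 -2]
Row reduction gives pivot columns m,ΔT; rank = 2
Π count = n − r = 5 − 2 = 3

3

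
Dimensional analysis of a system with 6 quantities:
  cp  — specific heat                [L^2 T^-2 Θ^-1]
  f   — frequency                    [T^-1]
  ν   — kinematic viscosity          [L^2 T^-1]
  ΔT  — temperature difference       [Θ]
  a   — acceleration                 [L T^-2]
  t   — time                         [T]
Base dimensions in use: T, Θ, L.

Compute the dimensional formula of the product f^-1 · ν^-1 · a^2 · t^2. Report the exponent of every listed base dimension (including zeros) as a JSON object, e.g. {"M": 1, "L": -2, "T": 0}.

Dimensional matrix (T×Θ×L by cp×f×ν×ΔT×a×t):
  T: [-2 -1 -1  0 -2  1]
  Θ: [-1  0  0  1  0  0]
  L: [ 2  0  2  0  1  0]
  [T]: (-1)·-1+(-1)·-1+(2)·-2+(2)·1 = 0
  [Θ]: (-1)·0+(-1)·0+(2)·0+(2)·0 = 0
  [L]: (-1)·0+(-1)·2+(2)·1+(2)·0 = 0
⇒ 1 (dimensionless)

{"T": 0, "Θ": 0, "L": 0}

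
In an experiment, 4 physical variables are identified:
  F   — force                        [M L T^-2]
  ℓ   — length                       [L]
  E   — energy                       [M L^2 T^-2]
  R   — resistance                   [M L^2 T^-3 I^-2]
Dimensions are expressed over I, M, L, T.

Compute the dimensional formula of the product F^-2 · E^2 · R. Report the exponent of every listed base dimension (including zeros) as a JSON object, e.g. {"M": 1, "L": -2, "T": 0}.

{"I": -2, "M": 1, "L": 4, "T": -3}

Dimensional matrix (I×M×L×T by F×ℓ×E×R):
  I: [ 0  0  0 -2]
  M: [ 1  0  1  1]
  L: [ 1  1  2  2]
  T: [-2  0 -2 -3]
  [I]: (-2)·0+(2)·0+(1)·-2 = -2
  [M]: (-2)·1+(2)·1+(1)·1 = 1
  [L]: (-2)·1+(2)·2+(1)·2 = 4
  [T]: (-2)·-2+(2)·-2+(1)·-3 = -3
⇒ I^-2 M L^4 T^-3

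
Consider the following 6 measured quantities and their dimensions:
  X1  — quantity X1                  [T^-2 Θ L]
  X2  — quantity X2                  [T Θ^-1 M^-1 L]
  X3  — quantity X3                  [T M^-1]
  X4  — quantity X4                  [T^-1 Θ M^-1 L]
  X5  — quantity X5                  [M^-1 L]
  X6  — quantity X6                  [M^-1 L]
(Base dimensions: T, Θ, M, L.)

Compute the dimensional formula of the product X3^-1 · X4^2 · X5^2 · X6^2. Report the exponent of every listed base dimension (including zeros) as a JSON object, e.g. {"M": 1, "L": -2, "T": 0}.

{"T": -3, "Θ": 2, "M": -5, "L": 6}

Dimensional matrix (T×Θ×M×L by X1×X2×X3×X4×X5×X6):
  T: [-2  1  1 -1  0  0]
  Θ: [ 1 -1  0  1  0  0]
  M: [ 0 -1 -1 -1 -1 -1]
  L: [ 1  1  0  1  1  1]
  [T]: (-1)·1+(2)·-1+(2)·0+(2)·0 = -3
  [Θ]: (-1)·0+(2)·1+(2)·0+(2)·0 = 2
  [M]: (-1)·-1+(2)·-1+(2)·-1+(2)·-1 = -5
  [L]: (-1)·0+(2)·1+(2)·1+(2)·1 = 6
⇒ T^-3 Θ^2 M^-5 L^6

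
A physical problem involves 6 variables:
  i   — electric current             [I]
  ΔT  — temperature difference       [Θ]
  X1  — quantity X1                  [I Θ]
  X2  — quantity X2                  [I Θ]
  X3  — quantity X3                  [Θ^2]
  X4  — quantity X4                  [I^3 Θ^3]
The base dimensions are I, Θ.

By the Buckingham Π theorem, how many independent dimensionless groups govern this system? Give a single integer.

4

Write exponents as rows I,Θ / cols i,ΔT,X1,X2,X3,X4:
  I: [ 1  0  1  1  0  3]
  Θ: [ 0  1  1  1  2  3]
RREF → pivots at {i,ΔT} ⇒ r = 2
Π count = n − r = 6 − 2 = 4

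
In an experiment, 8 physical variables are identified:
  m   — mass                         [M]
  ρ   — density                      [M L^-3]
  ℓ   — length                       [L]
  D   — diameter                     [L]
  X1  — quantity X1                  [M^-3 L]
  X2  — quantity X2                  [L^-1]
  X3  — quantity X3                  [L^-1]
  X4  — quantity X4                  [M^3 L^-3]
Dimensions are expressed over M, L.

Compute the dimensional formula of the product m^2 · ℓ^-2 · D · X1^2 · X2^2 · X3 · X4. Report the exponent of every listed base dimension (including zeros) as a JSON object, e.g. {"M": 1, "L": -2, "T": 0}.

Dimensional matrix (M×L by m×ρ×ℓ×D×X1×X2×X3×X4):
  M: [ 1  1  0  0 -3  0  0  3]
  L: [ 0 -3  1  1  1 -1 -1 -3]
  [M]: (2)·1+(-2)·0+(1)·0+(2)·-3+(2)·0+(1)·0+(1)·3 = -1
  [L]: (2)·0+(-2)·1+(1)·1+(2)·1+(2)·-1+(1)·-1+(1)·-3 = -5
⇒ M^-1 L^-5

{"M": -1, "L": -5}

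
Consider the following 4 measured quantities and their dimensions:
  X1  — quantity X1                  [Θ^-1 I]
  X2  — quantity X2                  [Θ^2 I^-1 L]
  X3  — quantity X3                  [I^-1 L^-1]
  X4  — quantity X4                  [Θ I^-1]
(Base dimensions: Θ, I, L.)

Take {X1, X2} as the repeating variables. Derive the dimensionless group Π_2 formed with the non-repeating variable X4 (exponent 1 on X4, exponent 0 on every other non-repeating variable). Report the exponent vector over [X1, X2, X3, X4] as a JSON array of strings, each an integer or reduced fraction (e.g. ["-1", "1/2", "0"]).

Exponent matrix [Θ,I,L] × [X1,X2,X3,X4]:
  Θ: [-1  2  0  1]
  I: [ 1 -1 -1 -1]
  L: [ 0  1 -1  0]
Row reduction gives pivot columns X1,X2; rank = 2
Repeat: X1,X2; free: X3,X4
RREF:
  r0: [   1    0   -2   -1]
  r1: [   0    1   -1    0]
  r2: [   0    0    0    0]
Fix exponent of X4 at 1, X3 at 0; solve each RREF row for its pivot's exponent:
  r0: exp(X1) + (-1)·1 = 0 ⇒ exp(X1) = 1
  r1: exp(X2) + (0)·1 = 0 ⇒ exp(X2) = 0
Π_2 = X1 · X4

["1", "0", "0", "1"]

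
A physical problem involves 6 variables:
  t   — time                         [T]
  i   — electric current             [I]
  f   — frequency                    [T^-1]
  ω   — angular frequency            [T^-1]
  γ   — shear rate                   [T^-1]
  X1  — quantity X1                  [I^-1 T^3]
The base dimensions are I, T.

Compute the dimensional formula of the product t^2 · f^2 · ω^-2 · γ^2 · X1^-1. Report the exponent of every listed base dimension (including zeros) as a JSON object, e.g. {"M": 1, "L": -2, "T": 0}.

Exponent matrix [I,T] × [t,i,f,ω,γ,X1]:
  I: [ 0  1  0  0  0 -1]
  T: [ 1  0 -1 -1 -1  3]
  [I]: (2)·0+(2)·0+(-2)·0+(2)·0+(-1)·-1 = 1
  [T]: (2)·1+(2)·-1+(-2)·-1+(2)·-1+(-1)·3 = -3
⇒ I T^-3

{"I": 1, "T": -3}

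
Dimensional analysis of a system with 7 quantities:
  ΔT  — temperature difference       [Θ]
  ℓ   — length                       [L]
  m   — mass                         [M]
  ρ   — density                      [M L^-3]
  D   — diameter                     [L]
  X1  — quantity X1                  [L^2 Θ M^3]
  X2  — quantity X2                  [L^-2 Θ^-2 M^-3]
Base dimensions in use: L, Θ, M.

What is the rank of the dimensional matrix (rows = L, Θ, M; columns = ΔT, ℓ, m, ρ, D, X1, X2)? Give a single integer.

Dimensional matrix (L×Θ×M by ΔT×ℓ×m×ρ×D×X1×X2):
  L: [ 0  1  0 -3  1  2 -2]
  Θ: [ 1  0  0  0  0  1 -2]
  M: [ 0  0  1  1  0  3 -3]
RREF → pivots at {ΔT,ℓ,m} ⇒ r = 3

3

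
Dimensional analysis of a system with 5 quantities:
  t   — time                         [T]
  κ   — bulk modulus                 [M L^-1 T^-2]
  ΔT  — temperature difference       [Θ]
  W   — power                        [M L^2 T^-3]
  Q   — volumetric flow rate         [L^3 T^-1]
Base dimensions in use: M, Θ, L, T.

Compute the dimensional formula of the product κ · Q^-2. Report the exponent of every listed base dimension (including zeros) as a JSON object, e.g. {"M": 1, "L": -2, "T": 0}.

{"M": 1, "Θ": 0, "L": -7, "T": 0}

Write exponents as rows M,Θ,L,T / cols t,κ,ΔT,W,Q:
  M: [ 0  1  0  1  0]
  Θ: [ 0  0  1  0  0]
  L: [ 0 -1  0  2  3]
  T: [ 1 -2  0 -3 -1]
  [M]: (1)·1+(-2)·0 = 1
  [Θ]: (1)·0+(-2)·0 = 0
  [L]: (1)·-1+(-2)·3 = -7
  [T]: (1)·-2+(-2)·-1 = 0
⇒ M L^-7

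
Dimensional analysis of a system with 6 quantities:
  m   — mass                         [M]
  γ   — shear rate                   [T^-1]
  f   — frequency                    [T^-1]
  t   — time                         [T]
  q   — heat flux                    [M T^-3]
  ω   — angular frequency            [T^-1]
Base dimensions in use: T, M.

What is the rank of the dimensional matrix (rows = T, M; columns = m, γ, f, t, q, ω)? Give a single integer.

Write exponents as rows T,M / cols m,γ,f,t,q,ω:
  T: [ 0 -1 -1  1 -3 -1]
  M: [ 1  0  0  0  1  0]
Row reduction gives pivot columns m,γ; rank = 2

2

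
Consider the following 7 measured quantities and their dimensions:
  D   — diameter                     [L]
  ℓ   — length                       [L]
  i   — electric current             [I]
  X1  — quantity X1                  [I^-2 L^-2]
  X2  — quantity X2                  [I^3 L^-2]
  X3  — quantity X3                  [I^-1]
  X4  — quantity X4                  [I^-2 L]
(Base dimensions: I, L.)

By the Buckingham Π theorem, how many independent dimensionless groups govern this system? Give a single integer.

Dimensional matrix (I×L by D×ℓ×i×X1×X2×X3×X4):
  I: [ 0  0  1 -2  3 -1 -2]
  L: [ 1  1  0 -2 -2  0  1]
RREF → pivots at {D,i} ⇒ r = 2
7 vars − rank 2 = 5 Π groups

5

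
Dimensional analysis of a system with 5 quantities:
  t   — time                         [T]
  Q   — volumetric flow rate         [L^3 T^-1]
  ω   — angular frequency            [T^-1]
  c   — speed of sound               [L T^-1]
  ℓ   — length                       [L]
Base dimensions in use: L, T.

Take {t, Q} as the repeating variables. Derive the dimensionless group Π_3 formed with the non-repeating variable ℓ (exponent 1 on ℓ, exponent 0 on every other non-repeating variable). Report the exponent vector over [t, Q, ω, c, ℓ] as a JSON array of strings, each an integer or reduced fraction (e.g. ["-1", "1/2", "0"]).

["-1/3", "-1/3", "0", "0", "1"]

Dimensional matrix (L×T by t×Q×ω×c×ℓ):
  L: [ 0  3  0  1  1]
  T: [ 1 -1 -1 -1  0]
RREF → pivots at {t,Q} ⇒ r = 2
Repeat: t,Q; free: ω,c,ℓ
RREF:
  r0: [   1    0   -1 -2/3  1/3]
  r1: [   0    1    0  1/3  1/3]
Fix exponent of ℓ at 1, ω at 0, c at 0; solve each RREF row for its pivot's exponent:
  r0: exp(t) + (1/3)·1 = 0 ⇒ exp(t) = -1/3
  r1: exp(Q) + (1/3)·1 = 0 ⇒ exp(Q) = -1/3
Π_3 = t^(-1/3) · Q^(-1/3) · ℓ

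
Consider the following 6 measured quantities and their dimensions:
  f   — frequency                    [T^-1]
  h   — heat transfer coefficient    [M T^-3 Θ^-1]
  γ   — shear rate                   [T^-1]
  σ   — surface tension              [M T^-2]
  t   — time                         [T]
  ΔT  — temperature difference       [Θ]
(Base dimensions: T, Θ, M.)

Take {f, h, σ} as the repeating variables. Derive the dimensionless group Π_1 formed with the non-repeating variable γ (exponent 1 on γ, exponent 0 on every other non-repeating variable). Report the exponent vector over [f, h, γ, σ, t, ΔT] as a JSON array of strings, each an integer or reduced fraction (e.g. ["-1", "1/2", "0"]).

["-1", "0", "1", "0", "0", "0"]

Dimensional matrix (T×Θ×M by f×h×γ×σ×t×ΔT):
  T: [-1 -3 -1 -2  1  0]
  Θ: [ 0 -1  0  0  0  1]
  M: [ 0  1  0  1  0  0]
RREF → pivots at {f,h,σ} ⇒ r = 3
Pivot set = {f,h,σ}, free = {γ,t,ΔT}
RREF:
  r0: [   1    0    1    0   -1    1]
  r1: [   0    1    0    0    0   -1]
  r2: [   0    0    0    1    0    1]
Fix exponent of γ at 1, t at 0, ΔT at 0; solve each RREF row for its pivot's exponent:
  r0: exp(f) + (1)·1 = 0 ⇒ exp(f) = -1
  r1: exp(h) + (0)·1 = 0 ⇒ exp(h) = 0
  r2: exp(σ) + (0)·1 = 0 ⇒ exp(σ) = 0
Π_1 = f^-1 · γ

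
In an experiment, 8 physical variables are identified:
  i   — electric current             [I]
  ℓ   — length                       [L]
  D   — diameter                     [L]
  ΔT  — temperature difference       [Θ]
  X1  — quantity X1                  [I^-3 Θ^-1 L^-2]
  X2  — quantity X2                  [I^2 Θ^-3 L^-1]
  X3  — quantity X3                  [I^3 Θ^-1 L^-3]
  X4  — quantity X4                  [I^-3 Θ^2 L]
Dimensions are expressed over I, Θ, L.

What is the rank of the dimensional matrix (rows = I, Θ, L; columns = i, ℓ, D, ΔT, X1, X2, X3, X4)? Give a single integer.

Exponent matrix [I,Θ,L] × [i,ℓ,D,ΔT,X1,X2,X3,X4]:
  I: [ 1  0  0  0 -3  2  3 -3]
  Θ: [ 0  0  0  1 -1 -3 -1  2]
  L: [ 0  1  1  0 -2 -1 -3  1]
RREF → pivots at {i,ℓ,ΔT} ⇒ r = 3

3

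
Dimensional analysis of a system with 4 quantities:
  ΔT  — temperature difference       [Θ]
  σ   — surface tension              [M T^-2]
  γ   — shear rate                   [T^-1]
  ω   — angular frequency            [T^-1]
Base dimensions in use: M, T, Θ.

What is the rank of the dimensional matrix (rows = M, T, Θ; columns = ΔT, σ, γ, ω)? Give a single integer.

3

Dimensional matrix (M×T×Θ by ΔT×σ×γ×ω):
  M: [ 0  1  0  0]
  T: [ 0 -2 -1 -1]
  Θ: [ 1  0  0  0]
RREF → pivots at {ΔT,σ,γ} ⇒ r = 3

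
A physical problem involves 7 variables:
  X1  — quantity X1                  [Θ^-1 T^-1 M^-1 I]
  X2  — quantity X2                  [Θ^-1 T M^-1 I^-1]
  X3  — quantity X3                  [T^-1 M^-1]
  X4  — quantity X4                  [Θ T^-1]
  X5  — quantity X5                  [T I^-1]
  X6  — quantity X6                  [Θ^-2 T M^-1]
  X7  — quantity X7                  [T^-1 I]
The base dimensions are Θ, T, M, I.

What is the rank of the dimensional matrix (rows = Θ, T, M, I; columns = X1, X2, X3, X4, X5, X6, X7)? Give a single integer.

3

Write exponents as rows Θ,T,M,I / cols X1,X2,X3,X4,X5,X6,X7:
  Θ: [-1 -1  0  1  0 -2  0]
  T: [-1  1 -1 -1  1  1 -1]
  M: [-1 -1 -1  0  0 -1  0]
  I: [ 1 -1  0  0 -1  0  1]
RREF → pivots at {X1,X2,X3} ⇒ r = 3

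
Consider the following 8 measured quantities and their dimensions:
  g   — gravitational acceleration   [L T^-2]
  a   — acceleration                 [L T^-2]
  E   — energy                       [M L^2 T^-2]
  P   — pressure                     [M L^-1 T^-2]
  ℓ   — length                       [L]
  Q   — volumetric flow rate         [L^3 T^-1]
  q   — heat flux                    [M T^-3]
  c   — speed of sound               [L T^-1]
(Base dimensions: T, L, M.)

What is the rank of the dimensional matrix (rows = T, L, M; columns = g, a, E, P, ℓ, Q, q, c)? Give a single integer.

Dimensional matrix (T×L×M by g×a×E×P×ℓ×Q×q×c):
  T: [-2 -2 -2 -2  0 -1 -3 -1]
  L: [ 1  1  2 -1  1  3  0  1]
  M: [ 0  0  1  1  0  0  1  0]
Row reduction gives pivot columns g,E,P; rank = 3

3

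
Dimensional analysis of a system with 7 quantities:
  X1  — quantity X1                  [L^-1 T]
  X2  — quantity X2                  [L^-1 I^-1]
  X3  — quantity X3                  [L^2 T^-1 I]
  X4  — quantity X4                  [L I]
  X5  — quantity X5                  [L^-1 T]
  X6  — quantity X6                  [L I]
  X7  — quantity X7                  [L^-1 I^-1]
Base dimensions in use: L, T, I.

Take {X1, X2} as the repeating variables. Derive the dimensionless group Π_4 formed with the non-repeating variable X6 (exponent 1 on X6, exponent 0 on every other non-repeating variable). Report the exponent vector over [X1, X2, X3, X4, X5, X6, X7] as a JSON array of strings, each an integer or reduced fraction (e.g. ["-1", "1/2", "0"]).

Dimensional matrix (L×T×I by X1×X2×X3×X4×X5×X6×X7):
  L: [-1 -1  2  1 -1  1 -1]
  T: [ 1  0 -1  0  1  0  0]
  I: [ 0 -1  1  1  0  1 -1]
RREF → pivots at {X1,X2} ⇒ r = 2
Repeat: X1,X2; free: X3,X4,X5,X6,X7
RREF:
  r0: [   1    0   -1    0    1    0    0]
  r1: [   0    1   -1   -1    0   -1    1]
  r2: [   0    0    0    0    0    0    0]
Fix exponent of X6 at 1, X3 at 0, X4 at 0, X5 at 0, X7 at 0; solve each RREF row for its pivot's exponent:
  r0: exp(X1) + (0)·1 = 0 ⇒ exp(X1) = 0
  r1: exp(X2) + (-1)·1 = 0 ⇒ exp(X2) = 1
Π_4 = X2 · X6

["0", "1", "0", "0", "0", "1", "0"]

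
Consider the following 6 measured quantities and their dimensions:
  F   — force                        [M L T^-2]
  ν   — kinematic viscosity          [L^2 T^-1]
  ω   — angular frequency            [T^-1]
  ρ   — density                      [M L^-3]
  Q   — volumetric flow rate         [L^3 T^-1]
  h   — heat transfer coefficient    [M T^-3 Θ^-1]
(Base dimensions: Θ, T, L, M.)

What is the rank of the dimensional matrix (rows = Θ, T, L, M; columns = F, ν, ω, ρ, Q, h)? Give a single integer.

Dimensional matrix (Θ×T×L×M by F×ν×ω×ρ×Q×h):
  Θ: [ 0  0  0  0  0 -1]
  T: [-2 -1 -1  0 -1 -3]
  L: [ 1  2  0 -3  3  0]
  M: [ 1  0  0  1  0  1]
RREF → pivots at {F,ν,ω,h} ⇒ r = 4

4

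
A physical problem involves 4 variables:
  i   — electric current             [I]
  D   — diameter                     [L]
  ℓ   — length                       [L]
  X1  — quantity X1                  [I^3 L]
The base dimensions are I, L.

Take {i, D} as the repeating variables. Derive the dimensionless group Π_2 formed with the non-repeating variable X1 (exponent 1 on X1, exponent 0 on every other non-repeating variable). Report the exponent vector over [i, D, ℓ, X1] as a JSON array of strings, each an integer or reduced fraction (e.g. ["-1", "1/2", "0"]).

Exponent matrix [I,L] × [i,D,ℓ,X1]:
  I: [ 1  0  0  3]
  L: [ 0  1  1  1]
Echelon form has 2 nonzero rows (pivots: i,D)
Pivot set = {i,D}, free = {ℓ,X1}
RREF:
  r0: [   1    0    0    3]
  r1: [   0    1    1    1]
Fix exponent of X1 at 1, ℓ at 0; solve each RREF row for its pivot's exponent:
  r0: exp(i) + (3)·1 = 0 ⇒ exp(i) = -3
  r1: exp(D) + (1)·1 = 0 ⇒ exp(D) = -1
Π_2 = i^-3 · D^-1 · X1

["-3", "-1", "0", "1"]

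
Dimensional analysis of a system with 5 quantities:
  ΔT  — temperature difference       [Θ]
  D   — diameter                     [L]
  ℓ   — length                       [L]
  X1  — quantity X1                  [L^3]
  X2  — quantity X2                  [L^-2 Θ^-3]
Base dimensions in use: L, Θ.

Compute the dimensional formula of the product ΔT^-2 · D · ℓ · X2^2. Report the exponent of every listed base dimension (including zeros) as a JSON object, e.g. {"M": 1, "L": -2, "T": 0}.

{"L": -2, "Θ": -8}

Write exponents as rows L,Θ / cols ΔT,D,ℓ,X1,X2:
  L: [ 0  1  1  3 -2]
  Θ: [ 1  0  0  0 -3]
  [L]: (-2)·0+(1)·1+(1)·1+(2)·-2 = -2
  [Θ]: (-2)·1+(1)·0+(1)·0+(2)·-3 = -8
⇒ L^-2 Θ^-8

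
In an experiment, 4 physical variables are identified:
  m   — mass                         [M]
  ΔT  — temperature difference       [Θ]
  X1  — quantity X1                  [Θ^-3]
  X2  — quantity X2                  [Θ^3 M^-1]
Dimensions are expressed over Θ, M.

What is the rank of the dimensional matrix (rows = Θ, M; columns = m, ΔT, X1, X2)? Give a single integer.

Write exponents as rows Θ,M / cols m,ΔT,X1,X2:
  Θ: [ 0  1 -3  3]
  M: [ 1  0  0 -1]
Echelon form has 2 nonzero rows (pivots: m,ΔT)

2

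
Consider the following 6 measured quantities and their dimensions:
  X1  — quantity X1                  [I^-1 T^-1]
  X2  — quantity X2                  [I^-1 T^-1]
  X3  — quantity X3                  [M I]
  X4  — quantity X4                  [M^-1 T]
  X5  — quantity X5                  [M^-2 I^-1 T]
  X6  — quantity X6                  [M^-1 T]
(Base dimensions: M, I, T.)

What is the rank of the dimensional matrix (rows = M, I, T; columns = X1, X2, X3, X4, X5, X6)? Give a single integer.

2

Dimensional matrix (M×I×T by X1×X2×X3×X4×X5×X6):
  M: [ 0  0  1 -1 -2 -1]
  I: [-1 -1  1  0 -1  0]
  T: [-1 -1  0  1  1  1]
Echelon form has 2 nonzero rows (pivots: X1,X3)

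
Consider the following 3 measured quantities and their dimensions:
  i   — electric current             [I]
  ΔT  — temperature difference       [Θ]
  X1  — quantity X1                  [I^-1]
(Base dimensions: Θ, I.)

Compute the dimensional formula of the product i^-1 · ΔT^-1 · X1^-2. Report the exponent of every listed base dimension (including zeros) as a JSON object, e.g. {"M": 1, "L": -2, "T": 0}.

Dimensional matrix (Θ×I by i×ΔT×X1):
  Θ: [ 0  1  0]
  I: [ 1  0 -1]
  [Θ]: (-1)·0+(-1)·1+(-2)·0 = -1
  [I]: (-1)·1+(-1)·0+(-2)·-1 = 1
⇒ Θ^-1 I

{"Θ": -1, "I": 1}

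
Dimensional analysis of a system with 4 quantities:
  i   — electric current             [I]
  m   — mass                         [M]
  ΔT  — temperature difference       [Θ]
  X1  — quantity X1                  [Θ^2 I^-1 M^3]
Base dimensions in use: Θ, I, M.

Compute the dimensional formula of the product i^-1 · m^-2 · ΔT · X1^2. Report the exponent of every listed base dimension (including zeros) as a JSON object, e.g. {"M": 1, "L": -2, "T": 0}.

{"Θ": 5, "I": -3, "M": 4}

Dimensional matrix (Θ×I×M by i×m×ΔT×X1):
  Θ: [ 0  0  1  2]
  I: [ 1  0  0 -1]
  M: [ 0  1  0  3]
  [Θ]: (-1)·0+(-2)·0+(1)·1+(2)·2 = 5
  [I]: (-1)·1+(-2)·0+(1)·0+(2)·-1 = -3
  [M]: (-1)·0+(-2)·1+(1)·0+(2)·3 = 4
⇒ Θ^5 I^-3 M^4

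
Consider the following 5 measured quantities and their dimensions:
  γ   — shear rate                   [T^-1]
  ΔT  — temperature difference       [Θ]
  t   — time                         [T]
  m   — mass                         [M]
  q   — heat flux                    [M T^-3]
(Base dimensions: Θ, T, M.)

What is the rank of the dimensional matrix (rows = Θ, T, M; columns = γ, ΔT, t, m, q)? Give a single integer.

3

Exponent matrix [Θ,T,M] × [γ,ΔT,t,m,q]:
  Θ: [ 0  1  0  0  0]
  T: [-1  0  1  0 -3]
  M: [ 0  0  0  1  1]
Row reduction gives pivot columns γ,ΔT,m; rank = 3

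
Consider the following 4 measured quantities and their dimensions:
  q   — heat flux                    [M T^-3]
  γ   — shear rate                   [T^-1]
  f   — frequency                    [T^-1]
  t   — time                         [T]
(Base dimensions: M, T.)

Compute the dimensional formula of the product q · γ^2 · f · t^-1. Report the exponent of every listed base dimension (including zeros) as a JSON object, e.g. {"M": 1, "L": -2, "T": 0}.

Dimensional matrix (M×T by q×γ×f×t):
  M: [ 1  0  0  0]
  T: [-3 -1 -1  1]
  [M]: (1)·1+(2)·0+(1)·0+(-1)·0 = 1
  [T]: (1)·-3+(2)·-1+(1)·-1+(-1)·1 = -7
⇒ M T^-7

{"M": 1, "T": -7}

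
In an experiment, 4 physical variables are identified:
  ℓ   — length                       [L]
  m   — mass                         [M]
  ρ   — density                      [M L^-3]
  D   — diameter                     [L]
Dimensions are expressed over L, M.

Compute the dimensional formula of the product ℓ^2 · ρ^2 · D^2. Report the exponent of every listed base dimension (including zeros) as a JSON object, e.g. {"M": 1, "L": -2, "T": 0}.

Exponent matrix [L,M] × [ℓ,m,ρ,D]:
  L: [ 1  0 -3  1]
  M: [ 0  1  1  0]
  [L]: (2)·1+(2)·-3+(2)·1 = -2
  [M]: (2)·0+(2)·1+(2)·0 = 2
⇒ L^-2 M^2

{"L": -2, "M": 2}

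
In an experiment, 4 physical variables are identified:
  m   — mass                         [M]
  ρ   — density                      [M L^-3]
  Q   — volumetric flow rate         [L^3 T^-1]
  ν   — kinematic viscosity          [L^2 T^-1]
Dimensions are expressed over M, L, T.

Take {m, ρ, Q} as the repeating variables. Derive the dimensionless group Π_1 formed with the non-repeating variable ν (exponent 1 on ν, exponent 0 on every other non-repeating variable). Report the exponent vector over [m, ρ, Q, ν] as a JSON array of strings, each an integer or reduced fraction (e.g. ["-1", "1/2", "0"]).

["1/3", "-1/3", "-1", "1"]

Exponent matrix [M,L,T] × [m,ρ,Q,ν]:
  M: [ 1  1  0  0]
  L: [ 0 -3  3  2]
  T: [ 0  0 -1 -1]
Row reduction gives pivot columns m,ρ,Q; rank = 3
Repeat: m,ρ,Q; free: ν
RREF:
  r0: [   1    0    0 -1/3]
  r1: [   0    1    0  1/3]
  r2: [   0    0    1    1]
Fix exponent of ν at 1; solve each RREF row for its pivot's exponent:
  r0: exp(m) + (-1/3)·1 = 0 ⇒ exp(m) = 1/3
  r1: exp(ρ) + (1/3)·1 = 0 ⇒ exp(ρ) = -1/3
  r2: exp(Q) + (1)·1 = 0 ⇒ exp(Q) = -1
Π_1 = m^(1/3) · ρ^(-1/3) · Q^-1 · ν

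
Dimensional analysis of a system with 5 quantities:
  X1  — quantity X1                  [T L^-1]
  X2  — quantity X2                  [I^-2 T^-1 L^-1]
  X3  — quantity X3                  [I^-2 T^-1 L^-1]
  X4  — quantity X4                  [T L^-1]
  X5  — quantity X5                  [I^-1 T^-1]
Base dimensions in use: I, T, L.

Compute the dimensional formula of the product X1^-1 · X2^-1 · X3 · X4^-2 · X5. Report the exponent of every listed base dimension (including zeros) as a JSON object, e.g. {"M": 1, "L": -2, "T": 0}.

Dimensional matrix (I×T×L by X1×X2×X3×X4×X5):
  I: [ 0 -2 -2  0 -1]
  T: [ 1 -1 -1  1 -1]
  L: [-1 -1 -1 -1  0]
  [I]: (-1)·0+(-1)·-2+(1)·-2+(-2)·0+(1)·-1 = -1
  [T]: (-1)·1+(-1)·-1+(1)·-1+(-2)·1+(1)·-1 = -4
  [L]: (-1)·-1+(-1)·-1+(1)·-1+(-2)·-1+(1)·0 = 3
⇒ I^-1 T^-4 L^3

{"I": -1, "T": -4, "L": 3}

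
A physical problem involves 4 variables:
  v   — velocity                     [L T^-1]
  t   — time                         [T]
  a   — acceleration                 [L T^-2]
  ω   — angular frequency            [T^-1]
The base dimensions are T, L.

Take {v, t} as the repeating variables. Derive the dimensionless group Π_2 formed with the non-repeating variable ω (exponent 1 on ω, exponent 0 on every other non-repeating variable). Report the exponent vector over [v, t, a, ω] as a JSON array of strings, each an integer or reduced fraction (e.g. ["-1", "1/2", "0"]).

["0", "1", "0", "1"]

Write exponents as rows T,L / cols v,t,a,ω:
  T: [-1  1 -2 -1]
  L: [ 1  0  1  0]
Echelon form has 2 nonzero rows (pivots: v,t)
Repeat: v,t; free: a,ω
RREF:
  r0: [   1    0    1    0]
  r1: [   0    1   -1   -1]
Fix exponent of ω at 1, a at 0; solve each RREF row for its pivot's exponent:
  r0: exp(v) + (0)·1 = 0 ⇒ exp(v) = 0
  r1: exp(t) + (-1)·1 = 0 ⇒ exp(t) = 1
Π_2 = t · ω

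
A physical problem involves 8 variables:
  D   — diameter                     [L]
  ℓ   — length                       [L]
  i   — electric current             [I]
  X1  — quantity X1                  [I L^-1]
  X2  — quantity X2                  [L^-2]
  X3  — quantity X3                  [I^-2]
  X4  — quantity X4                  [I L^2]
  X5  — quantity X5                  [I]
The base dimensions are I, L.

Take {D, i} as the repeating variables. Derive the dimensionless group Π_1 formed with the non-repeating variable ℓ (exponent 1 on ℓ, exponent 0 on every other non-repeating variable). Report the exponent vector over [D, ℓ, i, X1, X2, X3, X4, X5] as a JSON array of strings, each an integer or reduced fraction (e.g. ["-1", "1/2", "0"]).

Exponent matrix [I,L] × [D,ℓ,i,X1,X2,X3,X4,X5]:
  I: [ 0  0  1  1  0 -2  1  1]
  L: [ 1  1  0 -1 -2  0  2  0]
RREF → pivots at {D,i} ⇒ r = 2
Repeat: D,i; free: ℓ,X1,X2,X3,X4,X5
RREF:
  r0: [   1    1    0   -1   -2    0    2    0]
  r1: [   0    0    1    1    0   -2    1    1]
Fix exponent of ℓ at 1, X1 at 0, X2 at 0, X3 at 0, X4 at 0, X5 at 0; solve each RREF row for its pivot's exponent:
  r0: exp(D) + (1)·1 = 0 ⇒ exp(D) = -1
  r1: exp(i) + (0)·1 = 0 ⇒ exp(i) = 0
Π_1 = D^-1 · ℓ

["-1", "1", "0", "0", "0", "0", "0", "0"]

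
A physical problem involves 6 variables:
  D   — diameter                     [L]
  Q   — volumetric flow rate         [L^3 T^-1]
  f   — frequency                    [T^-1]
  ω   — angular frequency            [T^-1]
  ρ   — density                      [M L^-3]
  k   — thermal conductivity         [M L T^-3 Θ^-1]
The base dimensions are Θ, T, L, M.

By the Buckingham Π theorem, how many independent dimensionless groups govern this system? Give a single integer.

Write exponents as rows Θ,T,L,M / cols D,Q,f,ω,ρ,k:
  Θ: [ 0  0  0  0  0 -1]
  T: [ 0 -1 -1 -1  0 -3]
  L: [ 1  3  0  0 -3  1]
  M: [ 0  0  0  0  1  1]
Echelon form has 4 nonzero rows (pivots: D,Q,ρ,k)
6 vars − rank 4 = 2 Π groups

2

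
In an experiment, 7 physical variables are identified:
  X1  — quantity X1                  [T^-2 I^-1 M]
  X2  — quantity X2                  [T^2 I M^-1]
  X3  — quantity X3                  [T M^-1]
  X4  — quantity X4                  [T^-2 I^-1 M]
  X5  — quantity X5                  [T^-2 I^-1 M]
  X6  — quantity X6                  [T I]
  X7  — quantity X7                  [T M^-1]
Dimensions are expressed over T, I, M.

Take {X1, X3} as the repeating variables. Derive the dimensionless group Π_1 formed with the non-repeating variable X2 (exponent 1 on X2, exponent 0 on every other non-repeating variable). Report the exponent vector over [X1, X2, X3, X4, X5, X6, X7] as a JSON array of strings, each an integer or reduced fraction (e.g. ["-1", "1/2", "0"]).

["1", "1", "0", "0", "0", "0", "0"]

Dimensional matrix (T×I×M by X1×X2×X3×X4×X5×X6×X7):
  T: [-2  2  1 -2 -2  1  1]
  I: [-1  1  0 -1 -1  1  0]
  M: [ 1 -1 -1  1  1  0 -1]
Row reduction gives pivot columns X1,X3; rank = 2
Pivot set = {X1,X3}, free = {X2,X4,X5,X6,X7}
RREF:
  r0: [   1   -1    0    1    1   -1    0]
  r1: [   0    0    1    0    0   -1    1]
  r2: [   0    0    0    0    0    0    0]
Fix exponent of X2 at 1, X4 at 0, X5 at 0, X6 at 0, X7 at 0; solve each RREF row for its pivot's exponent:
  r0: exp(X1) + (-1)·1 = 0 ⇒ exp(X1) = 1
  r1: exp(X3) + (0)·1 = 0 ⇒ exp(X3) = 0
Π_1 = X1 · X2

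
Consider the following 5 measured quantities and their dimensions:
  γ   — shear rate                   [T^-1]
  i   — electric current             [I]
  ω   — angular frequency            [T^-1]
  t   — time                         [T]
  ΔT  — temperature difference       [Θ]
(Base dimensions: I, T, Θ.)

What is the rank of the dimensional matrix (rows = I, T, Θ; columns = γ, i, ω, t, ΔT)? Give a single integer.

3

Exponent matrix [I,T,Θ] × [γ,i,ω,t,ΔT]:
  I: [ 0  1  0  0  0]
  T: [-1  0 -1  1  0]
  Θ: [ 0  0  0  0  1]
Echelon form has 3 nonzero rows (pivots: γ,i,ΔT)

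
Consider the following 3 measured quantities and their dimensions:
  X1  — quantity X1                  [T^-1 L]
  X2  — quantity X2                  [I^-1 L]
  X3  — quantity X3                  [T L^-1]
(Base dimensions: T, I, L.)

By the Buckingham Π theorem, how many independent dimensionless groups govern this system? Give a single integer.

Write exponents as rows T,I,L / cols X1,X2,X3:
  T: [-1  0  1]
  I: [ 0 -1  0]
  L: [ 1  1 -1]
Echelon form has 2 nonzero rows (pivots: X1,X2)
Π count = n − r = 3 − 2 = 1

1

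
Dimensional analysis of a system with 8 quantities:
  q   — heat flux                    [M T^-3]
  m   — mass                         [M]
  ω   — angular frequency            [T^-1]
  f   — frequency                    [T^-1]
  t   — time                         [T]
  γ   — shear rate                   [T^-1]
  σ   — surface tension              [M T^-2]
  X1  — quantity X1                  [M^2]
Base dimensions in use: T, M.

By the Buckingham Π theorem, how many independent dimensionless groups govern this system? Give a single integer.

Write exponents as rows T,M / cols q,m,ω,f,t,γ,σ,X1:
  T: [-3  0 -1 -1  1 -1 -2  0]
  M: [ 1  1  0  0  0  0  1  2]
Echelon form has 2 nonzero rows (pivots: q,m)
Π count = n − r = 8 − 2 = 6

6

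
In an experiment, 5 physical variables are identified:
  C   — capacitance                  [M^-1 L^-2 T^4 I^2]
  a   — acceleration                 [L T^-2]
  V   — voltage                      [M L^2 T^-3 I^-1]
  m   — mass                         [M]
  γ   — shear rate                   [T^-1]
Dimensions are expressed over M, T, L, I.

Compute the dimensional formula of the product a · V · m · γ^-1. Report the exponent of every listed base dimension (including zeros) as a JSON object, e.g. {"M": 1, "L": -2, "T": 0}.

{"M": 2, "T": -4, "L": 3, "I": -1}

Write exponents as rows M,T,L,I / cols C,a,V,m,γ:
  M: [-1  0  1  1  0]
  T: [ 4 -2 -3  0 -1]
  L: [-2  1  2  0  0]
  I: [ 2  0 -1  0  0]
  [M]: (1)·0+(1)·1+(1)·1+(-1)·0 = 2
  [T]: (1)·-2+(1)·-3+(1)·0+(-1)·-1 = -4
  [L]: (1)·1+(1)·2+(1)·0+(-1)·0 = 3
  [I]: (1)·0+(1)·-1+(1)·0+(-1)·0 = -1
⇒ M^2 T^-4 L^3 I^-1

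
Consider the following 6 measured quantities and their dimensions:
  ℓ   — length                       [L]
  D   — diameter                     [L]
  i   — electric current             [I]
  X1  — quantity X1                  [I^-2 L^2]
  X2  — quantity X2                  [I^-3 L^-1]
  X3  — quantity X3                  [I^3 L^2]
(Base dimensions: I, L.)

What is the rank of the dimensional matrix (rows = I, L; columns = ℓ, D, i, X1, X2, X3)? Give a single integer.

Exponent matrix [I,L] × [ℓ,D,i,X1,X2,X3]:
  I: [ 0  0  1 -2 -3  3]
  L: [ 1  1  0  2 -1  2]
Echelon form has 2 nonzero rows (pivots: ℓ,i)

2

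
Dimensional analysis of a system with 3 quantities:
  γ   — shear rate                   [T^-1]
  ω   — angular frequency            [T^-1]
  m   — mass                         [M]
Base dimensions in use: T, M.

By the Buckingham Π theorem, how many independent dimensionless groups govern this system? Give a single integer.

1

Write exponents as rows T,M / cols γ,ω,m:
  T: [-1 -1  0]
  M: [ 0  0  1]
RREF → pivots at {γ,m} ⇒ r = 2
Π count = n − r = 3 − 2 = 1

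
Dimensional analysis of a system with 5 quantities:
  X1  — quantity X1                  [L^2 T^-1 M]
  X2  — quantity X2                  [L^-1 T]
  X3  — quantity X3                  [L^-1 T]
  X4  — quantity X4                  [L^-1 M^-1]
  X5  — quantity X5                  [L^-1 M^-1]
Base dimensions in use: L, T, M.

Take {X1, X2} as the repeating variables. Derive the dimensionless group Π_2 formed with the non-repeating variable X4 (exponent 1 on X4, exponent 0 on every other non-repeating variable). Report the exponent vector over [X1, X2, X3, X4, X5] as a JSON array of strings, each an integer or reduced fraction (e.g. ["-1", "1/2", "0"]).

Exponent matrix [L,T,M] × [X1,X2,X3,X4,X5]:
  L: [ 2 -1 -1 -1 -1]
  T: [-1  1  1  0  0]
  M: [ 1  0  0 -1 -1]
Echelon form has 2 nonzero rows (pivots: X1,X2)
Pivot set = {X1,X2}, free = {X3,X4,X5}
RREF:
  r0: [   1    0    0   -1   -1]
  r1: [   0    1    1   -1   -1]
  r2: [   0    0    0    0    0]
Fix exponent of X4 at 1, X3 at 0, X5 at 0; solve each RREF row for its pivot's exponent:
  r0: exp(X1) + (-1)·1 = 0 ⇒ exp(X1) = 1
  r1: exp(X2) + (-1)·1 = 0 ⇒ exp(X2) = 1
Π_2 = X1 · X2 · X4

["1", "1", "0", "1", "0"]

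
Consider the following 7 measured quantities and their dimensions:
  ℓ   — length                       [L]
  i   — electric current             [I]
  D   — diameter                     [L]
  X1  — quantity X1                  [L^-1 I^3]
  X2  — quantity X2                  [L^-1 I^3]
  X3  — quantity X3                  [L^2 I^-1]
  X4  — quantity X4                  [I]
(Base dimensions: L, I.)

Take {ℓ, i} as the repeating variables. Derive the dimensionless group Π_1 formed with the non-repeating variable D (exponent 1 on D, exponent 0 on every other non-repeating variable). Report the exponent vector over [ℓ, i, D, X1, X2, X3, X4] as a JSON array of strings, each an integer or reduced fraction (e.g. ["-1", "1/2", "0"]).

["-1", "0", "1", "0", "0", "0", "0"]

Write exponents as rows L,I / cols ℓ,i,D,X1,X2,X3,X4:
  L: [ 1  0  1 -1 -1  2  0]
  I: [ 0  1  0  3  3 -1  1]
Row reduction gives pivot columns ℓ,i; rank = 2
Pivot set = {ℓ,i}, free = {D,X1,X2,X3,X4}
RREF:
  r0: [   1    0    1   -1   -1    2    0]
  r1: [   0    1    0    3    3   -1    1]
Fix exponent of D at 1, X1 at 0, X2 at 0, X3 at 0, X4 at 0; solve each RREF row for its pivot's exponent:
  r0: exp(ℓ) + (1)·1 = 0 ⇒ exp(ℓ) = -1
  r1: exp(i) + (0)·1 = 0 ⇒ exp(i) = 0
Π_1 = ℓ^-1 · D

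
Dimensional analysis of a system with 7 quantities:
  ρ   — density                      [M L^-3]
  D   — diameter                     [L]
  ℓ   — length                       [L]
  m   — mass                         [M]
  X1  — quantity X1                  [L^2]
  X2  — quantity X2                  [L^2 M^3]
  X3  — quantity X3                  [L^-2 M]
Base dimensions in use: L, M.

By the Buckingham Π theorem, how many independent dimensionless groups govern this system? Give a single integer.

5

Dimensional matrix (L×M by ρ×D×ℓ×m×X1×X2×X3):
  L: [-3  1  1  0  2  2 -2]
  M: [ 1  0  0  1  0  3  1]
Echelon form has 2 nonzero rows (pivots: ρ,D)
7 vars − rank 2 = 5 Π groups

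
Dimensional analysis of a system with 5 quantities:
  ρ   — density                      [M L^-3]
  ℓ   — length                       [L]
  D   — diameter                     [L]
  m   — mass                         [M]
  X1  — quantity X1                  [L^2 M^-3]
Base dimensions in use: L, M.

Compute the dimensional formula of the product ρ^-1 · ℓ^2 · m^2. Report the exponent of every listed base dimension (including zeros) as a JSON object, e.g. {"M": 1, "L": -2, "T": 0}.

Exponent matrix [L,M] × [ρ,ℓ,D,m,X1]:
  L: [-3  1  1  0  2]
  M: [ 1  0  0  1 -3]
  [L]: (-1)·-3+(2)·1+(2)·0 = 5
  [M]: (-1)·1+(2)·0+(2)·1 = 1
⇒ L^5 M

{"L": 5, "M": 1}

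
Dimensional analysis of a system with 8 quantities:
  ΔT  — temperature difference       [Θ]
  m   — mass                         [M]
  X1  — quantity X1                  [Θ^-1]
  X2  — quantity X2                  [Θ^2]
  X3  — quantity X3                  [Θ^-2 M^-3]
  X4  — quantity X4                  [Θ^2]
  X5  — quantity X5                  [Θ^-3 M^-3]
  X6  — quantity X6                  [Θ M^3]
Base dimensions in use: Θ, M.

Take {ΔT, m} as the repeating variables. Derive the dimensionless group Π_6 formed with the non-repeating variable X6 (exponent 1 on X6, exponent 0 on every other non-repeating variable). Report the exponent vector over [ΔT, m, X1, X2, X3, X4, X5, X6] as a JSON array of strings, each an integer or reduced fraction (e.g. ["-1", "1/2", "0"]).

Dimensional matrix (Θ×M by ΔT×m×X1×X2×X3×X4×X5×X6):
  Θ: [ 1  0 -1  2 -2  2 -3  1]
  M: [ 0  1  0  0 -3  0 -3  3]
Echelon form has 2 nonzero rows (pivots: ΔT,m)
Repeat: ΔT,m; free: X1,X2,X3,X4,X5,X6
RREF:
  r0: [   1    0   -1    2   -2    2   -3    1]
  r1: [   0    1    0    0   -3    0   -3    3]
Fix exponent of X6 at 1, X1 at 0, X2 at 0, X3 at 0, X4 at 0, X5 at 0; solve each RREF row for its pivot's exponent:
  r0: exp(ΔT) + (1)·1 = 0 ⇒ exp(ΔT) = -1
  r1: exp(m) + (3)·1 = 0 ⇒ exp(m) = -3
Π_6 = ΔT^-1 · m^-3 · X6

["-1", "-3", "0", "0", "0", "0", "0", "1"]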